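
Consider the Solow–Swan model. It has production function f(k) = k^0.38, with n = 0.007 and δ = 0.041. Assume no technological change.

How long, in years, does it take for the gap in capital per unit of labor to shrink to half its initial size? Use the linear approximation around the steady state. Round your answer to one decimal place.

half-life ≈ 23.3 years

Near the steady state the convergence rate is λ = (1 − α)(n + δ).
λ = (1 − 0.38) × 0.048 = 0.62 × 0.048 = 0.02976
Half-life = ln 2 / λ = 0.6931 / 0.02976 ≈ 23.29 years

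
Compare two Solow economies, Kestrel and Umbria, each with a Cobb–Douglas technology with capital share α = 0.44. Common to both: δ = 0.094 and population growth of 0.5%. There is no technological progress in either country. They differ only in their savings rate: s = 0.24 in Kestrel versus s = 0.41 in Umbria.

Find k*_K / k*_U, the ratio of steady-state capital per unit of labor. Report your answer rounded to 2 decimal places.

Steady-state k* = [s/(n + δ)]^(1/(1−α)), so the ratio is [ (s_K/(n + δ)_K) / (s_U/(n + δ)_U) ]^1.7857.
s_K/(n + δ)_K = 0.24/0.099 = 2.4242; s_U/(n + δ)_U = 0.41/0.099 = 4.1414.
Ratio = (2.4242/4.1414)^1.7857 = 0.5854^1.7857 ≈ 0.3844

ratio ≈ 0.38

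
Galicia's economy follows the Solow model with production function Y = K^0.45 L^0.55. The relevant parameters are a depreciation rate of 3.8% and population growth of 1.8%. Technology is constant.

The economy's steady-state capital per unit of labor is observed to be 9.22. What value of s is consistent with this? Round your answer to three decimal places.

At the steady state, Δk = 0, so s·k^α = (n + δ)·k.
So s / (n + δ) = (k*)^(1−α) = 9.22^0.55 = 3.3931.
Therefore s = 3.3931 × (n + δ) = 3.3931 × 0.056 = 0.1900.

s ≈ 0.190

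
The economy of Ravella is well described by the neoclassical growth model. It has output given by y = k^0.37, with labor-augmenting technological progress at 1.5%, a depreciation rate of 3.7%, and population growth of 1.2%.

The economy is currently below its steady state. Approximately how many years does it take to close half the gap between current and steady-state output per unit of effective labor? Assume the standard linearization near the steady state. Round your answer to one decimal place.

t_½ ≈ 17.2 years

Near the steady state the convergence rate is λ = (1 − α)(n + g + δ).
λ = (1 − 0.37) × 0.064 = 0.63 × 0.064 = 0.04032
Half-life = ln 2 / λ = 0.6931 / 0.04032 ≈ 17.19 years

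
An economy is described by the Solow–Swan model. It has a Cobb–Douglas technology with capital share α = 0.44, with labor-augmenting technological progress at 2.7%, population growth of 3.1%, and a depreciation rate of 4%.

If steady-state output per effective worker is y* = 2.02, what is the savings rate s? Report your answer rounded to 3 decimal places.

Steady state requires s·f(k) = (n + g + δ)·k, i.e. s·k^α = (n + g + δ)·k.
Since y* = [s/(n + g + δ)]^(α/(1−α)), we have s/(n + g + δ) = (y*)^((1−α)/α) = 2.02^1.2727 = 2.4469.
Therefore s = 2.4469 × (n + g + δ) = 2.4469 × 0.098 = 0.2398.

s ≈ 0.240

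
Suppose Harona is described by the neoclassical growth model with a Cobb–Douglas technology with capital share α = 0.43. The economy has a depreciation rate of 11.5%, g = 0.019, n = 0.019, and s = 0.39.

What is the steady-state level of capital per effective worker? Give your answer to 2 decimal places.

Steady state requires s·f(k) = (n + g + δ)·k, i.e. s·k^α = (n + g + δ)·k.
Rearranging, k^(1−α) = s / (n + g + δ).
k^0.57 = 0.39 / (0.019 + 0.019 + 0.115) = 0.39 / 0.153 = 2.5490
k* = 2.5490^(1/0.57) ≈ 5.1633

k* ≈ 5.16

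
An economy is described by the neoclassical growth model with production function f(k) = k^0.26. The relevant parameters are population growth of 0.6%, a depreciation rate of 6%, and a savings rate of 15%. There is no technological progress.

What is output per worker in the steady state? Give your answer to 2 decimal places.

y* ≈ 1.33

In steady state, investment equals break-even investment: s·k^α = (n + δ)·k.
Rearranging, k^(1−α) = s / (n + δ).
k^0.74 = 0.15 / (0.006 + 0.060) = 0.15 / 0.066 = 2.2727
k* = 2.2727^(1/0.74) ≈ 3.0326
y* = (k*)^α = 3.0326^0.26 ≈ 1.3344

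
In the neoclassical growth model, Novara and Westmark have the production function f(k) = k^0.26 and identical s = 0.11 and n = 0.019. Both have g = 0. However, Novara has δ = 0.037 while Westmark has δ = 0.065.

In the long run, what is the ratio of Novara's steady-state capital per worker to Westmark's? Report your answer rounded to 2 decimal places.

k*_N / k*_W ≈ 1.73

Steady-state k* = [s/(n + δ)]^(1/(1−α)), so the ratio is [ (s_N/(n + δ)_N) / (s_W/(n + δ)_W) ]^1.3514.
s_N/(n + δ)_N = 0.11/0.056 = 1.9643; s_W/(n + δ)_W = 0.11/0.084 = 1.3095.
Ratio = (1.9643/1.3095)^1.3514 = 1.5000^1.3514 ≈ 1.7297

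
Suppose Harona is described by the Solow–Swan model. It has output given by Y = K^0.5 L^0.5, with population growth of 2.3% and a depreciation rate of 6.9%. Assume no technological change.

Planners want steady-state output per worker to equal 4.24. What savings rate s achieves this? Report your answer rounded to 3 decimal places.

At the steady state, Δk = 0, so s·k^α = (n + δ)·k.
Since y* = [s/(n + δ)]^(α/(1−α)), we have s/(n + δ) = (y*)^((1−α)/α) = 4.24^1 = 4.2400.
Therefore s = 4.2400 × (n + δ) = 4.2400 × 0.092 = 0.3901.

s ≈ 0.390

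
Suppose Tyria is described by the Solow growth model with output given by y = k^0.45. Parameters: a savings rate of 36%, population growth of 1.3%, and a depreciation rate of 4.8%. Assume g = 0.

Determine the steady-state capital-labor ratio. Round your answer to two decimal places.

In steady state, investment equals break-even investment: s·k^α = (n + δ)·k.
Rearranging, k^(1−α) = s / (n + δ).
k^0.55 = 0.36 / (0.013 + 0.048) = 0.36 / 0.061 = 5.9016
k* = 5.9016^(1/0.55) ≈ 25.2211

k* ≈ 25.22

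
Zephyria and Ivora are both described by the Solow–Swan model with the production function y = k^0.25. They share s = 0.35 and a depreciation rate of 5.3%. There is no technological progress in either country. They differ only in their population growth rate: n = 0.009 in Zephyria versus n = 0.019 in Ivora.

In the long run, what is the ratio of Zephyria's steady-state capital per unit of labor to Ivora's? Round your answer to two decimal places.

k*_Z / k*_I ≈ 1.22

Steady-state k* = [s/(n + δ)]^(1/(1−α)), so the ratio is [ (s_Z/(n + δ)_Z) / (s_I/(n + δ)_I) ]^1.3333.
s_Z/(n + δ)_Z = 0.35/0.062 = 5.6452; s_I/(n + δ)_I = 0.35/0.072 = 4.8611.
Ratio = (5.6452/4.8611)^1.3333 = 1.1613^1.3333 ≈ 1.2206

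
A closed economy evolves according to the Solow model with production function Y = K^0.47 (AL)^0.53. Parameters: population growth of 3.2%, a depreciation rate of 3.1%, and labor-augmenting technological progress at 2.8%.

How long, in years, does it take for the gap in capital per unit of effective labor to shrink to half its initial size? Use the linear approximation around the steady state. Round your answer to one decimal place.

Near the steady state the convergence rate is λ = (1 − α)(n + g + δ).
λ = (1 − 0.47) × 0.091 = 0.53 × 0.091 = 0.04823
Half-life = ln 2 / λ = 0.6931 / 0.04823 ≈ 14.37 years

half-life ≈ 14.4 years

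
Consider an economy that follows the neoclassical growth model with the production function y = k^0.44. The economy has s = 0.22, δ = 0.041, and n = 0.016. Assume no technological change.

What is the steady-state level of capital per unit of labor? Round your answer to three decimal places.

k* = 11.153

In steady state, investment equals break-even investment: s·k^α = (n + δ)·k.
Dividing both sides by k: k^(1−α) = s / (n + δ).
k^0.56 = 0.22 / (0.016 + 0.041) = 0.22 / 0.057 = 3.8596
k* = 3.8596^(1/0.56) ≈ 11.1531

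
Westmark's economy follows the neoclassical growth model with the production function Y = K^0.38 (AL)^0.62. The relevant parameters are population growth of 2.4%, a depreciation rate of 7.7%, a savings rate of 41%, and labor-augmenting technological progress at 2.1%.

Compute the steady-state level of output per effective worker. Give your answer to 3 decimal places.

At the steady state, Δk = 0, so s·k^α = (n + g + δ)·k.
Dividing both sides by k: k^(1−α) = s / (n + g + δ).
k^0.62 = 0.41 / (0.024 + 0.021 + 0.077) = 0.41 / 0.122 = 3.3607
k* = 3.3607^(1/0.62) ≈ 7.0645
y* = (k*)^α = 7.0645^0.38 ≈ 2.1021

y* ≈ 2.102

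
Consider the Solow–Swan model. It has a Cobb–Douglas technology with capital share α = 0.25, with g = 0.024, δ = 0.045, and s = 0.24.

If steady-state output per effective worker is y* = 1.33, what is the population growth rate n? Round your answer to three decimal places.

In steady state, investment equals break-even investment: s·k^α = (n + g + δ)·k.
Since y* = [s/(n + g + δ)]^(α/(1−α)), we have s/(n + g + δ) = (y*)^((1−α)/α) = 1.33^3 = 2.3526.
Therefore n + g + δ = s / 2.3526 = 0.24 / 2.3526 = 0.1020, so n = 0.1020 − 0.069 = 0.0330.

n ≈ 0.033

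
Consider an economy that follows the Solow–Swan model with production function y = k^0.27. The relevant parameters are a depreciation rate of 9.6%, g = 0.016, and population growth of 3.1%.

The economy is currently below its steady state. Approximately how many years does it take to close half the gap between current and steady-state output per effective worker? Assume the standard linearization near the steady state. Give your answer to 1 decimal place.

Near the steady state the convergence rate is λ = (1 − α)(n + g + δ).
λ = (1 − 0.27) × 0.143 = 0.73 × 0.143 = 0.10439
Half-life = ln 2 / λ = 0.6931 / 0.10439 ≈ 6.64 years

about 6.6 years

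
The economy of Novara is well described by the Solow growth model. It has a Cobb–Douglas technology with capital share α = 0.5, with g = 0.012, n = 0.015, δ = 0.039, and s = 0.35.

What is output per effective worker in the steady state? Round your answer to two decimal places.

In steady state, investment equals break-even investment: s·k^α = (n + g + δ)·k.
Rearranging, k^(1−α) = s / (n + g + δ).
k^0.5 = 0.35 / (0.015 + 0.012 + 0.039) = 0.35 / 0.066 = 5.3030
k* = 5.3030^(1/0.5) ≈ 28.1218
y* = (k*)^α = 28.1218^0.5 ≈ 5.3030

y* = 5.30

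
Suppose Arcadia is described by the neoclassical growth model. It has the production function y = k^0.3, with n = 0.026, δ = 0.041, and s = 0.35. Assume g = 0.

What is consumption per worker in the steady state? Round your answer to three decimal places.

At the steady state, Δk = 0, so s·k^α = (n + δ)·k.
Rearranging, k^(1−α) = s / (n + δ).
k^0.7 = 0.35 / (0.026 + 0.041) = 0.35 / 0.067 = 5.2239
k* = 5.2239^(1/0.7) ≈ 10.6098
y* = (k*)^α = 10.6098^0.3 ≈ 2.0310
c* = (1 − s)·y* = (1 − 0.35) × 2.0310 ≈ 1.3202

c* ≈ 1.320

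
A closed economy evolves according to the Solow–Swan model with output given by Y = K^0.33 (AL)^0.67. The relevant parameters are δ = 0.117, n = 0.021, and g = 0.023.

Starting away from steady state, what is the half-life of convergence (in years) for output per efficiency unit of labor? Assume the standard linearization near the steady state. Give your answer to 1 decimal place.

Near the steady state the convergence rate is λ = (1 − α)(n + g + δ).
λ = (1 − 0.33) × 0.161 = 0.67 × 0.161 = 0.10787
Half-life = ln 2 / λ = 0.6931 / 0.10787 ≈ 6.43 years

about 6.4 years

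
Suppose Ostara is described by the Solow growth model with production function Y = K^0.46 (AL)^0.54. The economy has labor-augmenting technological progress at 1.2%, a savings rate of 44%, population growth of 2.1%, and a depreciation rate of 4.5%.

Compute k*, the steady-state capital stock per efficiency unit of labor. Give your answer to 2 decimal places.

Steady state requires s·f(k) = (n + g + δ)·k, i.e. s·k^α = (n + g + δ)·k.
Rearranging, k^(1−α) = s / (n + g + δ).
k^0.54 = 0.44 / (0.021 + 0.012 + 0.045) = 0.44 / 0.078 = 5.6410
k* = 5.6410^(1/0.54) ≈ 24.6264

k* = 24.63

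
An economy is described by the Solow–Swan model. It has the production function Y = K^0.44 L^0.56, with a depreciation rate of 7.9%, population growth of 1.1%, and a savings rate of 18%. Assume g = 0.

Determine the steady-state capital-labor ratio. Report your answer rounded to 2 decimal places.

In steady state, investment equals break-even investment: s·k^α = (n + δ)·k.
Rearranging, k^(1−α) = s / (n + δ).
k^0.56 = 0.18 / (0.011 + 0.079) = 0.18 / 0.090 = 2.0000
k* = 2.0000^(1/0.56) ≈ 3.4479

k* ≈ 3.45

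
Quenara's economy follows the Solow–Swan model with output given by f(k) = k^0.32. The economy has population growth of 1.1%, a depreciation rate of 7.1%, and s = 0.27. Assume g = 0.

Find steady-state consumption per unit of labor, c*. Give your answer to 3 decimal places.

Steady state requires s·f(k) = (n + δ)·k, i.e. s·k^α = (n + δ)·k.
Rearranging, k^(1−α) = s / (n + δ).
k^0.68 = 0.27 / (0.011 + 0.071) = 0.27 / 0.082 = 3.2927
k* = 3.2927^(1/0.68) ≈ 5.7691
y* = (k*)^α = 5.7691^0.32 ≈ 1.7521
c* = (1 − s)·y* = (1 − 0.27) × 1.7521 ≈ 1.2790

c* = 1.279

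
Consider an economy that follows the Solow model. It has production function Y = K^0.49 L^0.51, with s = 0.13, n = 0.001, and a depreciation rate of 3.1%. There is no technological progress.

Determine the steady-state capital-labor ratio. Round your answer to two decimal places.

k* ≈ 15.62

In steady state, investment equals break-even investment: s·k^α = (n + δ)·k.
Dividing both sides by k: k^(1−α) = s / (n + δ).
k^0.51 = 0.13 / (0.001 + 0.031) = 0.13 / 0.032 = 4.0625
k* = 4.0625^(1/0.51) ≈ 15.6211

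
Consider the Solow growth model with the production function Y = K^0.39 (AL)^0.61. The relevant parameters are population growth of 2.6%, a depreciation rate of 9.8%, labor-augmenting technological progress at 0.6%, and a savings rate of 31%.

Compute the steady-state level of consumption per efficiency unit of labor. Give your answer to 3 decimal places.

c* ≈ 1.203

At the steady state, Δk = 0, so s·k^α = (n + g + δ)·k.
Rearranging, k^(1−α) = s / (n + g + δ).
k^0.61 = 0.31 / (0.026 + 0.006 + 0.098) = 0.31 / 0.130 = 2.3846
k* = 2.3846^(1/0.61) ≈ 4.1564
y* = (k*)^α = 4.1564^0.39 ≈ 1.7430
c* = (1 − s)·y* = (1 − 0.31) × 1.7430 ≈ 1.2027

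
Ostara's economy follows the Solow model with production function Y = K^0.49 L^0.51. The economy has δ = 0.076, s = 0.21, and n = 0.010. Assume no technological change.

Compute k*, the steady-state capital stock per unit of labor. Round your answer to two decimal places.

At the steady state, Δk = 0, so s·k^α = (n + δ)·k.
Dividing both sides by k: k^(1−α) = s / (n + δ).
k^0.51 = 0.21 / (0.010 + 0.076) = 0.21 / 0.086 = 2.4419
k* = 2.4419^(1/0.51) ≈ 5.7577

k* = 5.76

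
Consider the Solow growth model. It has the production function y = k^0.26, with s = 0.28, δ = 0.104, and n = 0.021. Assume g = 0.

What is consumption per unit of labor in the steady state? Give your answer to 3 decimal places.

Steady state requires s·f(k) = (n + δ)·k, i.e. s·k^α = (n + δ)·k.
Rearranging, k^(1−α) = s / (n + δ).
k^0.74 = 0.28 / (0.021 + 0.104) = 0.28 / 0.125 = 2.2400
k* = 2.2400^(1/0.74) ≈ 2.9738
y* = (k*)^α = 2.9738^0.26 ≈ 1.3276
c* = (1 − s)·y* = (1 − 0.28) × 1.3276 ≈ 0.9559

c* = 0.956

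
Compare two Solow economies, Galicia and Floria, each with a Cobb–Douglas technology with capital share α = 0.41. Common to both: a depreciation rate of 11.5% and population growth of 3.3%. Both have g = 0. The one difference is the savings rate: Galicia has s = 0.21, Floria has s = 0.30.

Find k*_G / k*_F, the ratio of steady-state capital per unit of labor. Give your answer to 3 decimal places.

ratio ≈ 0.546

Steady-state k* = [s/(n + δ)]^(1/(1−α)), so the ratio is [ (s_G/(n + δ)_G) / (s_F/(n + δ)_F) ]^1.6949.
s_G/(n + δ)_G = 0.21/0.148 = 1.4189; s_F/(n + δ)_F = 0.30/0.148 = 2.0270.
Ratio = (1.4189/2.0270)^1.6949 = 0.7000^1.6949 ≈ 0.5463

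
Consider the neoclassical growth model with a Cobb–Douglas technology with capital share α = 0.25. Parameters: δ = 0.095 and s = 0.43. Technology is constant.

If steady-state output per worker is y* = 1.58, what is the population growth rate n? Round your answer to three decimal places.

Steady state requires s·f(k) = (n + δ)·k, i.e. s·k^α = (n + δ)·k.
Since y* = [s/(n + δ)]^(α/(1−α)), we have s/(n + δ) = (y*)^((1−α)/α) = 1.58^3 = 3.9443.
Therefore n + δ = s / 3.9443 = 0.43 / 3.9443 = 0.1090, so n = 0.1090 − 0.095 = 0.0140.

n ≈ 0.014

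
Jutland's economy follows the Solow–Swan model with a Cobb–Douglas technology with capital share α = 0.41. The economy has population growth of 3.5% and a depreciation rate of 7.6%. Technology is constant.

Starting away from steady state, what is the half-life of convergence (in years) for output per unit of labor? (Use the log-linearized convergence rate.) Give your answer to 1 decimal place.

Near the steady state the convergence rate is λ = (1 − α)(n + δ).
λ = (1 − 0.41) × 0.111 = 0.59 × 0.111 = 0.06549
Half-life = ln 2 / λ = 0.6931 / 0.06549 ≈ 10.58 years

half-life ≈ 10.6 years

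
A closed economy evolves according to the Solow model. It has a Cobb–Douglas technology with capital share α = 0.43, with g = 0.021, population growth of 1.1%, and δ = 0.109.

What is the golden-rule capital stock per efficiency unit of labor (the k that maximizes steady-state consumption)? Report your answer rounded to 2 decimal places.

k_gold ≈ 7.07

The golden rule sets f'(k) = n + g + δ, i.e. α·k^(α−1) = n + g + δ.
So k^(1−α) = α / (n + g + δ) = 0.43 / 0.141 = 3.0496.
k_gold = 3.0496^(1/0.57) ≈ 7.0721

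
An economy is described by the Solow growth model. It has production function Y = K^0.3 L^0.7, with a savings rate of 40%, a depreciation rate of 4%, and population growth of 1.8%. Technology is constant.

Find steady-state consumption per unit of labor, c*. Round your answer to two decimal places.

Steady state requires s·f(k) = (n + δ)·k, i.e. s·k^α = (n + δ)·k.
Dividing both sides by k: k^(1−α) = s / (n + δ).
k^0.7 = 0.40 / (0.018 + 0.040) = 0.40 / 0.058 = 6.8966
k* = 6.8966^(1/0.7) ≈ 15.7779
y* = (k*)^α = 15.7779^0.3 ≈ 2.2878
c* = (1 − s)·y* = (1 − 0.40) × 2.2878 ≈ 1.3727

c* = 1.37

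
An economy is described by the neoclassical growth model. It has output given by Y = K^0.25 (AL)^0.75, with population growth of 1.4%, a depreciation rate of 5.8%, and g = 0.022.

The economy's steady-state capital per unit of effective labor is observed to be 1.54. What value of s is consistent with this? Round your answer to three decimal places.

At the steady state, Δk = 0, so s·k^α = (n + g + δ)·k.
So s / (n + g + δ) = (k*)^(1−α) = 1.54^0.75 = 1.3824.
Therefore s = 1.3824 × (n + g + δ) = 1.3824 × 0.094 = 0.1299.

s ≈ 0.130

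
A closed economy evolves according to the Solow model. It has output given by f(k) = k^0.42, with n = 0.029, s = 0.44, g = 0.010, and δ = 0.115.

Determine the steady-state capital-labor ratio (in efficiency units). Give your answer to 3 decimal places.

k* ≈ 6.111

In steady state, investment equals break-even investment: s·k^α = (n + g + δ)·k.
Rearranging, k^(1−α) = s / (n + g + δ).
k^0.58 = 0.44 / (0.029 + 0.010 + 0.115) = 0.44 / 0.154 = 2.8571
k* = 2.8571^(1/0.58) ≈ 6.1105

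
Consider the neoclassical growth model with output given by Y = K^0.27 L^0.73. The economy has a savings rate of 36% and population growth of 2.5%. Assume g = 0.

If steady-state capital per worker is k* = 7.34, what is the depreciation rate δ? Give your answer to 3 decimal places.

At the steady state, Δk = 0, so s·k^α = (n + δ)·k.
So s / (n + δ) = (k*)^(1−α) = 7.34^0.73 = 4.2851.
Therefore n + δ = s / 4.2851 = 0.36 / 4.2851 = 0.0840, so δ = 0.0840 − 0.025 = 0.0590.

δ ≈ 0.059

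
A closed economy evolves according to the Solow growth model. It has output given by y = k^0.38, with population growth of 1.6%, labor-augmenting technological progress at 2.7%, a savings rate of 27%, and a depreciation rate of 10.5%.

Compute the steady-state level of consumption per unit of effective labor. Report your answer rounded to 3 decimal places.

Steady state requires s·f(k) = (n + g + δ)·k, i.e. s·k^α = (n + g + δ)·k.
Dividing both sides by k: k^(1−α) = s / (n + g + δ).
k^0.62 = 0.27 / (0.016 + 0.027 + 0.105) = 0.27 / 0.148 = 1.8243
k* = 1.8243^(1/0.62) ≈ 2.6371
y* = (k*)^α = 2.6371^0.38 ≈ 1.4455
c* = (1 − s)·y* = (1 − 0.27) × 1.4455 ≈ 1.0552

c* = 1.055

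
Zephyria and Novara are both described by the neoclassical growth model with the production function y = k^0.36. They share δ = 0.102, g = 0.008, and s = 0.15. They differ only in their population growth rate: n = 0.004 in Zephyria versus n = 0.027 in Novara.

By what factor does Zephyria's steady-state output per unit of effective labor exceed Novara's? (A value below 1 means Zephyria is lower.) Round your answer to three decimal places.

Steady-state y* = [s/(n + g + δ)]^(α/(1−α)), so the ratio is [ (s_Z/(n + g + δ)_Z) / (s_N/(n + g + δ)_N) ]^0.5625.
s_Z/(n + g + δ)_Z = 0.15/0.114 = 1.3158; s_N/(n + g + δ)_N = 0.15/0.137 = 1.0949.
Ratio = (1.3158/1.0949)^0.5625 = 1.2018^0.5625 ≈ 1.1089

y*_Z / y*_N ≈ 1.109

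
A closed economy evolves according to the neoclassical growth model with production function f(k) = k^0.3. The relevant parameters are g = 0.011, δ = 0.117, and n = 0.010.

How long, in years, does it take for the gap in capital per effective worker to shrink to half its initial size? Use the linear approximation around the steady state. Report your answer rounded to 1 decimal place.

Near the steady state the convergence rate is λ = (1 − α)(n + g + δ).
λ = (1 − 0.3) × 0.138 = 0.7 × 0.138 = 0.0966
Half-life = ln 2 / λ = 0.6931 / 0.0966 ≈ 7.17 years

half-life ≈ 7.2 years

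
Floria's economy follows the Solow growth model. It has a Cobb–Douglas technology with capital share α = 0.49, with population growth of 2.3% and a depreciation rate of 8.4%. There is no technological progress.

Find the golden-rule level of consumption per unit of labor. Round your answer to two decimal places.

At the golden rule, f'(k) = n + δ, so α·k^(α−1) = n + δ and k_gold = (α/(n + δ))^(1/(1−α)).
k_gold = (0.49/0.107)^(1/0.51) = 4.5794^1.9608 ≈ 19.7567
c_gold = f(k_gold) − (n + δ)·k_gold = 4.3142 − 0.107×19.7567 ≈ 2.2002

c_gold ≈ 2.20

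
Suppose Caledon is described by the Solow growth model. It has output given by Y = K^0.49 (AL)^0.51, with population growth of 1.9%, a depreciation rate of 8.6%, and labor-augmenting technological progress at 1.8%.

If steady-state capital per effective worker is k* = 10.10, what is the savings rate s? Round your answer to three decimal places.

Steady state requires s·f(k) = (n + g + δ)·k, i.e. s·k^α = (n + g + δ)·k.
So s / (n + g + δ) = (k*)^(1−α) = 10.10^0.51 = 3.2524.
Therefore s = 3.2524 × (n + g + δ) = 3.2524 × 0.123 = 0.4000.

s ≈ 0.400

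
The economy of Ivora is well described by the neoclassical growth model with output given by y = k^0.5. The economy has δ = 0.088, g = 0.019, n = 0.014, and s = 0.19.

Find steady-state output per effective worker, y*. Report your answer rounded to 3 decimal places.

In steady state, investment equals break-even investment: s·k^α = (n + g + δ)·k.
Rearranging, k^(1−α) = s / (n + g + δ).
k^0.5 = 0.19 / (0.014 + 0.019 + 0.088) = 0.19 / 0.121 = 1.5702
k* = 1.5702^(1/0.5) ≈ 2.4655
y* = (k*)^α = 2.4655^0.5 ≈ 1.5702

y* = 1.570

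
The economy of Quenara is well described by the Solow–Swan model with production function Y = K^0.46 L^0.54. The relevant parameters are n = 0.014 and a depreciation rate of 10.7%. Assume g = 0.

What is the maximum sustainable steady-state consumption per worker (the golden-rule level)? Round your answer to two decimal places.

At the golden rule, f'(k) = n + δ, so α·k^(α−1) = n + δ and k_gold = (α/(n + δ))^(1/(1−α)).
k_gold = (0.46/0.121)^(1/0.54) = 3.8017^1.8519 ≈ 11.8594
c_gold = f(k_gold) − (n + δ)·k_gold = 3.1194 − 0.121×11.8594 ≈ 1.6844

c_gold ≈ 1.68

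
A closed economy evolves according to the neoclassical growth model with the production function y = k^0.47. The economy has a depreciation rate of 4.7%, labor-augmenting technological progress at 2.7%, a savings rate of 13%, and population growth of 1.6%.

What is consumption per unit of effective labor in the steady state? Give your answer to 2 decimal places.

c* ≈ 1.21

Steady state requires s·f(k) = (n + g + δ)·k, i.e. s·k^α = (n + g + δ)·k.
Rearranging, k^(1−α) = s / (n + g + δ).
k^0.53 = 0.13 / (0.016 + 0.027 + 0.047) = 0.13 / 0.090 = 1.4444
k* = 1.4444^(1/0.53) ≈ 2.0012
y* = (k*)^α = 2.0012^0.47 ≈ 1.3855
c* = (1 − s)·y* = (1 − 0.13) × 1.3855 ≈ 1.2054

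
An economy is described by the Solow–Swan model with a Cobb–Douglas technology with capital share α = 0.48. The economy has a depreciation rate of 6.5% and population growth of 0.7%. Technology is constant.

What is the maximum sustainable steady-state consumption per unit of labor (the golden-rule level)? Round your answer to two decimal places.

c_gold ≈ 3.00

At the golden rule, f'(k) = n + δ, so α·k^(α−1) = n + δ and k_gold = (α/(n + δ))^(1/(1−α)).
k_gold = (0.48/0.072)^(1/0.52) = 6.6667^1.9231 ≈ 38.4117
c_gold = f(k_gold) − (n + δ)·k_gold = 5.7616 − 0.072×38.4117 ≈ 2.9960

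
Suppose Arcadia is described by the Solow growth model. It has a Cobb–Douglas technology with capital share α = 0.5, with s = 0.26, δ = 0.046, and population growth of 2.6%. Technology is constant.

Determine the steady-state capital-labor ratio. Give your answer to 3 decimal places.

k* = 13.040

At the steady state, Δk = 0, so s·k^α = (n + δ)·k.
Dividing both sides by k: k^(1−α) = s / (n + δ).
k^0.5 = 0.26 / (0.026 + 0.046) = 0.26 / 0.072 = 3.6111
k* = 3.6111^(1/0.5) ≈ 13.0400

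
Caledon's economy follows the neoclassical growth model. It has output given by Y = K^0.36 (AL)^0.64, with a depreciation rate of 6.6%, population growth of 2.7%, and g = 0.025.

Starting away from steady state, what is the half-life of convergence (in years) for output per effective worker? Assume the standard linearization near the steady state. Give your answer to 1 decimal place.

half-life ≈ 9.2 years

Near the steady state the convergence rate is λ = (1 − α)(n + g + δ).
λ = (1 − 0.36) × 0.118 = 0.64 × 0.118 = 0.07552
Half-life = ln 2 / λ = 0.6931 / 0.07552 ≈ 9.18 years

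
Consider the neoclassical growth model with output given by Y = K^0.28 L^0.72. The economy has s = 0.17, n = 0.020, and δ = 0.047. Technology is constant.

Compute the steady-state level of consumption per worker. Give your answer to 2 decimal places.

In steady state, investment equals break-even investment: s·k^α = (n + δ)·k.
Rearranging, k^(1−α) = s / (n + δ).
k^0.72 = 0.17 / (0.020 + 0.047) = 0.17 / 0.067 = 2.5373
k* = 2.5373^(1/0.72) ≈ 3.6444
y* = (k*)^α = 3.6444^0.28 ≈ 1.4363
c* = (1 − s)·y* = (1 − 0.17) × 1.4363 ≈ 1.1921

c* ≈ 1.19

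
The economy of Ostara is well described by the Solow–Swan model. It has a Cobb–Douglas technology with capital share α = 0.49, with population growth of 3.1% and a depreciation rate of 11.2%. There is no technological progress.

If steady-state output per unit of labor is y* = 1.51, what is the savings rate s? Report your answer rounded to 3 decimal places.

In steady state, investment equals break-even investment: s·k^α = (n + δ)·k.
Since y* = [s/(n + δ)]^(α/(1−α)), we have s/(n + δ) = (y*)^((1−α)/α) = 1.51^1.0408 = 1.5356.
Therefore s = 1.5356 × (n + δ) = 1.5356 × 0.143 = 0.2196.

s ≈ 0.220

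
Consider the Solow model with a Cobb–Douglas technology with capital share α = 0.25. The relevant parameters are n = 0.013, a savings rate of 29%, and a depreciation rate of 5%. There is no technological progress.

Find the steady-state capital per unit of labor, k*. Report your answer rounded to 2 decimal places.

In steady state, investment equals break-even investment: s·k^α = (n + δ)·k.
Dividing both sides by k: k^(1−α) = s / (n + δ).
k^0.75 = 0.29 / (0.013 + 0.050) = 0.29 / 0.063 = 4.6032
k* = 4.6032^(1/0.75) ≈ 7.6574

k* ≈ 7.66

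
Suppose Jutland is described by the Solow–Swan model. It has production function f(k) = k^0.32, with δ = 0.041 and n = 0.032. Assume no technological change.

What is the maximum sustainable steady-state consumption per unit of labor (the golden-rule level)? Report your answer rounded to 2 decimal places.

c_gold ≈ 1.36

At the golden rule, f'(k) = n + δ, so α·k^(α−1) = n + δ and k_gold = (α/(n + δ))^(1/(1−α)).
k_gold = (0.32/0.073)^(1/0.68) = 4.3836^1.4706 ≈ 8.7877
c_gold = f(k_gold) − (n + δ)·k_gold = 2.0047 − 0.073×8.7877 ≈ 1.3632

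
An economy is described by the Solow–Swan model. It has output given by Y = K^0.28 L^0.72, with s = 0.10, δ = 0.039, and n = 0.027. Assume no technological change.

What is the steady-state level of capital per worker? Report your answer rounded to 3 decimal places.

k* = 1.781

Steady state requires s·f(k) = (n + δ)·k, i.e. s·k^α = (n + δ)·k.
Dividing both sides by k: k^(1−α) = s / (n + δ).
k^0.72 = 0.10 / (0.027 + 0.039) = 0.10 / 0.066 = 1.5152
k* = 1.5152^(1/0.72) ≈ 1.7810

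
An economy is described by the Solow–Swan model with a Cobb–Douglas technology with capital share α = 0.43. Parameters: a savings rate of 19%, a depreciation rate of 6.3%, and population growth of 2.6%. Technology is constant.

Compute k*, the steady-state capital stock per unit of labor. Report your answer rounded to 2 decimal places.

In steady state, investment equals break-even investment: s·k^α = (n + δ)·k.
Rearranging, k^(1−α) = s / (n + δ).
k^0.57 = 0.19 / (0.026 + 0.063) = 0.19 / 0.089 = 2.1348
k* = 2.1348^(1/0.57) ≈ 3.7829

k* ≈ 3.78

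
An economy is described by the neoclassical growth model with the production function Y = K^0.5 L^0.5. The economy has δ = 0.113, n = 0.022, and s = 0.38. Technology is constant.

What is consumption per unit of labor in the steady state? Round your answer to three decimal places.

c* ≈ 1.745

At the steady state, Δk = 0, so s·k^α = (n + δ)·k.
Dividing both sides by k: k^(1−α) = s / (n + δ).
k^0.5 = 0.38 / (0.022 + 0.113) = 0.38 / 0.135 = 2.8148
k* = 2.8148^(1/0.5) ≈ 7.9231
y* = (k*)^α = 7.9231^0.5 ≈ 2.8148
c* = (1 − s)·y* = (1 − 0.38) × 2.8148 ≈ 1.7452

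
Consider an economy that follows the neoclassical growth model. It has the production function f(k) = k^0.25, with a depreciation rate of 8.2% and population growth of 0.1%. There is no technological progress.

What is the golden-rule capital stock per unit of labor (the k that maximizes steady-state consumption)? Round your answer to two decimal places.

The golden rule sets f'(k) = n + δ, i.e. α·k^(α−1) = n + δ.
So k^(1−α) = α / (n + δ) = 0.25 / 0.083 = 3.0120.
k_gold = 3.0120^(1/0.75) ≈ 4.3498

k_gold ≈ 4.35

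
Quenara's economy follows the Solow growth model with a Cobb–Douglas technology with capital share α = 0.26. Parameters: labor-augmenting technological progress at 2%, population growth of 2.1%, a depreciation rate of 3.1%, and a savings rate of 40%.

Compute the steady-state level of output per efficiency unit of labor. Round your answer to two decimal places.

At the steady state, Δk = 0, so s·k^α = (n + g + δ)·k.
Rearranging, k^(1−α) = s / (n + g + δ).
k^0.74 = 0.40 / (0.021 + 0.020 + 0.031) = 0.40 / 0.072 = 5.5556
k* = 5.5556^(1/0.74) ≈ 10.1483
y* = (k*)^α = 10.1483^0.26 ≈ 1.8267

y* = 1.83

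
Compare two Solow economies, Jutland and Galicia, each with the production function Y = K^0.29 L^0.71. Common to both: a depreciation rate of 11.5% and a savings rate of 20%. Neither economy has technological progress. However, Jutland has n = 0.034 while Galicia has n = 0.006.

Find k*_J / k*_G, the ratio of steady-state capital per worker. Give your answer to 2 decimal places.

Steady-state k* = [s/(n + δ)]^(1/(1−α)), so the ratio is [ (s_J/(n + δ)_J) / (s_G/(n + δ)_G) ]^1.4085.
s_J/(n + δ)_J = 0.20/0.149 = 1.3423; s_G/(n + δ)_G = 0.20/0.121 = 1.6529.
Ratio = (1.3423/1.6529)^1.4085 = 0.8121^1.4085 ≈ 0.7459

ratio ≈ 0.75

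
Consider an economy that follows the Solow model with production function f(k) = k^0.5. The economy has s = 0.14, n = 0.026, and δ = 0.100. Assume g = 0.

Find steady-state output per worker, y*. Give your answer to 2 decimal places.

In steady state, investment equals break-even investment: s·k^α = (n + δ)·k.
Rearranging, k^(1−α) = s / (n + δ).
k^0.5 = 0.14 / (0.026 + 0.100) = 0.14 / 0.126 = 1.1111
k* = 1.1111^(1/0.5) ≈ 1.2345
y* = (k*)^α = 1.2345^0.5 ≈ 1.1111

y* ≈ 1.11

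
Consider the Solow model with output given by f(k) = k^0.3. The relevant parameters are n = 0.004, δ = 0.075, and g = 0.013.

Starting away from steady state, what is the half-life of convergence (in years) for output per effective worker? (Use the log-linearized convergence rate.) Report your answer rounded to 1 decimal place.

about 10.8 years

Near the steady state the convergence rate is λ = (1 − α)(n + g + δ).
λ = (1 − 0.3) × 0.092 = 0.7 × 0.092 = 0.0644
Half-life = ln 2 / λ = 0.6931 / 0.0644 ≈ 10.76 years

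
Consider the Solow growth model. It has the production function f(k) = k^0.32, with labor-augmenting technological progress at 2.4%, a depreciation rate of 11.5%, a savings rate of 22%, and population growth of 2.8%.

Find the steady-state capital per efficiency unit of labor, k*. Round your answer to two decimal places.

Steady state requires s·f(k) = (n + g + δ)·k, i.e. s·k^α = (n + g + δ)·k.
Rearranging, k^(1−α) = s / (n + g + δ).
k^0.68 = 0.22 / (0.028 + 0.024 + 0.115) = 0.22 / 0.167 = 1.3174
k* = 1.3174^(1/0.68) ≈ 1.4999

k* ≈ 1.50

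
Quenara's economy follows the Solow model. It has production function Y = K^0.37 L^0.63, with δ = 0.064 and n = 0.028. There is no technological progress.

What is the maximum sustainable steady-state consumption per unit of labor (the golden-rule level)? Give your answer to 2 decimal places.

At the golden rule, f'(k) = n + δ, so α·k^(α−1) = n + δ and k_gold = (α/(n + δ))^(1/(1−α)).
k_gold = (0.37/0.092)^(1/0.63) = 4.0217^1.5873 ≈ 9.1071
c_gold = f(k_gold) − (n + δ)·k_gold = 2.2645 − 0.092×9.1071 ≈ 1.4266

c_gold ≈ 1.43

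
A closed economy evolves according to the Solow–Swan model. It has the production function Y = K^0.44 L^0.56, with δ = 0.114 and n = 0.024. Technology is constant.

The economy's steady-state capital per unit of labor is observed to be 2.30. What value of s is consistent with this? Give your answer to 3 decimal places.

s ≈ 0.220

At the steady state, Δk = 0, so s·k^α = (n + δ)·k.
So s / (n + δ) = (k*)^(1−α) = 2.30^0.56 = 1.5943.
Therefore s = 1.5943 × (n + δ) = 1.5943 × 0.138 = 0.2200.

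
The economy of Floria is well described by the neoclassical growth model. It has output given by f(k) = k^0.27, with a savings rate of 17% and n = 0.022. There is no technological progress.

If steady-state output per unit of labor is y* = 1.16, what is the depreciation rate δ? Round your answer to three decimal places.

Steady state requires s·f(k) = (n + δ)·k, i.e. s·k^α = (n + δ)·k.
Since y* = [s/(n + δ)]^(α/(1−α)), we have s/(n + δ) = (y*)^((1−α)/α) = 1.16^2.7037 = 1.4937.
Therefore n + δ = s / 1.4937 = 0.17 / 1.4937 = 0.1138, so δ = 0.1138 − 0.022 = 0.0918.

δ ≈ 0.092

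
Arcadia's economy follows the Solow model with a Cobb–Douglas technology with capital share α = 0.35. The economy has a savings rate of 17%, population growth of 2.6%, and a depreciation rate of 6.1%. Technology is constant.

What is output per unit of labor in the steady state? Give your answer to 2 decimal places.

Steady state requires s·f(k) = (n + δ)·k, i.e. s·k^α = (n + δ)·k.
Rearranging, k^(1−α) = s / (n + δ).
k^0.65 = 0.17 / (0.026 + 0.061) = 0.17 / 0.087 = 1.9540
k* = 1.9540^(1/0.65) ≈ 2.8027
y* = (k*)^α = 2.8027^0.35 ≈ 1.4343

y* ≈ 1.43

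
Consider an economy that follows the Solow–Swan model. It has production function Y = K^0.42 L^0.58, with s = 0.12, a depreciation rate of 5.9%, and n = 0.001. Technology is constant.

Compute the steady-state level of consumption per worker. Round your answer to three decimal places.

In steady state, investment equals break-even investment: s·k^α = (n + δ)·k.
Rearranging, k^(1−α) = s / (n + δ).
k^0.58 = 0.12 / (0.001 + 0.059) = 0.12 / 0.060 = 2.0000
k* = 2.0000^(1/0.58) ≈ 3.3038
y* = (k*)^α = 3.3038^0.42 ≈ 1.6519
c* = (1 − s)·y* = (1 − 0.12) × 1.6519 ≈ 1.4537

c* ≈ 1.454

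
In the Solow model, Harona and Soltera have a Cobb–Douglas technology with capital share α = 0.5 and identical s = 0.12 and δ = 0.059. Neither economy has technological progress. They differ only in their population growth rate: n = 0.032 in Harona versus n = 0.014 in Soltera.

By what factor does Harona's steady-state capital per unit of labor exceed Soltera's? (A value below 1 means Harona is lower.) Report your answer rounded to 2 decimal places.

k*_H / k*_S ≈ 0.64

Steady-state k* = [s/(n + δ)]^(1/(1−α)), so the ratio is [ (s_H/(n + δ)_H) / (s_S/(n + δ)_S) ]^2.
s_H/(n + δ)_H = 0.12/0.091 = 1.3187; s_S/(n + δ)_S = 0.12/0.073 = 1.6438.
Ratio = (1.3187/1.6438)^2 = 0.8022^2 ≈ 0.6435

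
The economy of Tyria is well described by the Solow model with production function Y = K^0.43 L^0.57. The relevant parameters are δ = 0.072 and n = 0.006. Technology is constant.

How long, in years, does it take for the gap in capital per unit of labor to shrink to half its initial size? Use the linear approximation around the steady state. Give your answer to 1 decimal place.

Near the steady state the convergence rate is λ = (1 − α)(n + δ).
λ = (1 − 0.43) × 0.078 = 0.57 × 0.078 = 0.04446
Half-life = ln 2 / λ = 0.6931 / 0.04446 ≈ 15.59 years

t_½ ≈ 15.6 years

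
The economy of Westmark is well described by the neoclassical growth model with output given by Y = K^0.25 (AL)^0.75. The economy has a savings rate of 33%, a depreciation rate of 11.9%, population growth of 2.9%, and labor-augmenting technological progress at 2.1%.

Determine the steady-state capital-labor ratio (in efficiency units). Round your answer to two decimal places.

k* = 2.44

In steady state, investment equals break-even investment: s·k^α = (n + g + δ)·k.
Dividing both sides by k: k^(1−α) = s / (n + g + δ).
k^0.75 = 0.33 / (0.029 + 0.021 + 0.119) = 0.33 / 0.169 = 1.9527
k* = 1.9527^(1/0.75) ≈ 2.4407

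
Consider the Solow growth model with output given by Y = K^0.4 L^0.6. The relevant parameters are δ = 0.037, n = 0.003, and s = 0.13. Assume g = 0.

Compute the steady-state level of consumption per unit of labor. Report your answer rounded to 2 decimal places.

In steady state, investment equals break-even investment: s·k^α = (n + δ)·k.
Rearranging, k^(1−α) = s / (n + δ).
k^0.6 = 0.13 / (0.003 + 0.037) = 0.13 / 0.040 = 3.2500
k* = 3.2500^(1/0.6) ≈ 7.1308
y* = (k*)^α = 7.1308^0.4 ≈ 2.1941
c* = (1 − s)·y* = (1 − 0.13) × 2.1941 ≈ 1.9089

c* ≈ 1.91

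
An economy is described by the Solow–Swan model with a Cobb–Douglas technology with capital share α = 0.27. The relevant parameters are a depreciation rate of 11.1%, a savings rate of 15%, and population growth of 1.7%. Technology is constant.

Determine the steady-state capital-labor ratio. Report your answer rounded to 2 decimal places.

Steady state requires s·f(k) = (n + δ)·k, i.e. s·k^α = (n + δ)·k.
Rearranging, k^(1−α) = s / (n + δ).
k^0.73 = 0.15 / (0.017 + 0.111) = 0.15 / 0.128 = 1.1719
k* = 1.1719^(1/0.73) ≈ 1.2427

k* = 1.24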